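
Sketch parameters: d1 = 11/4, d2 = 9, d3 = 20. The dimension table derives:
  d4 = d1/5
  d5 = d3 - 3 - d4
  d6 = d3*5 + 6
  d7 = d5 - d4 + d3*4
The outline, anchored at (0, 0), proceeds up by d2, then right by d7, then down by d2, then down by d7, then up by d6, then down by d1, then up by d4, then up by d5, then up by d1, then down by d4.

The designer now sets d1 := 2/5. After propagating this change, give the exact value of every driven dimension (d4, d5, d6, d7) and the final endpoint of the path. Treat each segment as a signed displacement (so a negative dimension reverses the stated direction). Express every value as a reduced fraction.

Apply edit: d1 := 2/5
  d4 = d1/5 = 2/25
  d5 = d3 - 3 - d4 = 423/25
  d6 = d3*5 + 6 = 106
  d7 = d5 - d4 + d3*4 = 2421/25
Walk from origin (0, 0):
  seg 1: up by d2 = 9 → (0, 9)
  seg 2: right by d7 = 2421/25 → (2421/25, 9)
  seg 3: down by d2 = 9 → (2421/25, 0)
  seg 4: down by d7 = 2421/25 → (2421/25, -2421/25)
  seg 5: up by d6 = 106 → (2421/25, 229/25)
  seg 6: down by d1 = 2/5 → (2421/25, 219/25)
  seg 7: up by d4 = 2/25 → (2421/25, 221/25)
  seg 8: up by d5 = 423/25 → (2421/25, 644/25)
  seg 9: up by d1 = 2/5 → (2421/25, 654/25)
  seg 10: down by d4 = 2/25 → (2421/25, 652/25)

d4 = 2/25
d5 = 423/25
d6 = 106
d7 = 2421/25
endpoint = (2421/25, 652/25)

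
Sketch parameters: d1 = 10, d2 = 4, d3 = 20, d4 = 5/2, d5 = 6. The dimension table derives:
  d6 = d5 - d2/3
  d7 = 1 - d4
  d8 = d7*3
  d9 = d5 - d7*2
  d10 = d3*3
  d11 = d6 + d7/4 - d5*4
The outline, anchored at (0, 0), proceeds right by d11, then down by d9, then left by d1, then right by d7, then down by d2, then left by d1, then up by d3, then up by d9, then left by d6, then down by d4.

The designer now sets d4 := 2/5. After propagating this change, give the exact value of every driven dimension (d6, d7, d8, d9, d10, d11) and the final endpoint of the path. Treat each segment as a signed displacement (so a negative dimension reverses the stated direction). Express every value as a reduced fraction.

d6 = 14/3
d7 = 3/5
d8 = 9/5
d9 = 24/5
d10 = 60
d11 = -1151/60
endpoint = (-173/4, 78/5)

Apply edit: d4 := 2/5
  d6 = d5 - d2/3 = 14/3
  d7 = 1 - d4 = 3/5
  d8 = d7*3 = 9/5
  d9 = d5 - d7*2 = 24/5
  d10 = d3*3 = 60
  d11 = d6 + d7/4 - d5*4 = -1151/60
Walk from origin (0, 0):
  seg 1: right by d11 = -1151/60 → (-1151/60, 0)
  seg 2: down by d9 = 24/5 → (-1151/60, -24/5)
  seg 3: left by d1 = 10 → (-1751/60, -24/5)
  seg 4: right by d7 = 3/5 → (-343/12, -24/5)
  seg 5: down by d2 = 4 → (-343/12, -44/5)
  seg 6: left by d1 = 10 → (-463/12, -44/5)
  seg 7: up by d3 = 20 → (-463/12, 56/5)
  seg 8: up by d9 = 24/5 → (-463/12, 16)
  seg 9: left by d6 = 14/3 → (-173/4, 16)
  seg 10: down by d4 = 2/5 → (-173/4, 78/5)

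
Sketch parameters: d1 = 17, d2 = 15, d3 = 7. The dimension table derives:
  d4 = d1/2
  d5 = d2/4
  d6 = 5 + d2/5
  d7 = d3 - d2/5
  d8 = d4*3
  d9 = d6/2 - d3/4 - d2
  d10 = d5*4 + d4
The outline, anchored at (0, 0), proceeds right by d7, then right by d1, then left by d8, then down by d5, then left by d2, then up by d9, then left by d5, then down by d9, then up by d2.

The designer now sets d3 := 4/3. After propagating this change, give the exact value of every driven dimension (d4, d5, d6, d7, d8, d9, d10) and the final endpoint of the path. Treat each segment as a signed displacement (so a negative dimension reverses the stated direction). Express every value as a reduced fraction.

Apply edit: d3 := 4/3
  d4 = d1/2 = 17/2
  d5 = d2/4 = 15/4
  d6 = 5 + d2/5 = 8
  d7 = d3 - d2/5 = -5/3
  d8 = d4*3 = 51/2
  d9 = d6/2 - d3/4 - d2 = -34/3
  d10 = d5*4 + d4 = 47/2
Walk from origin (0, 0):
  seg 1: right by d7 = -5/3 → (-5/3, 0)
  seg 2: right by d1 = 17 → (46/3, 0)
  seg 3: left by d8 = 51/2 → (-61/6, 0)
  seg 4: down by d5 = 15/4 → (-61/6, -15/4)
  seg 5: left by d2 = 15 → (-151/6, -15/4)
  seg 6: up by d9 = -34/3 → (-151/6, -181/12)
  seg 7: left by d5 = 15/4 → (-347/12, -181/12)
  seg 8: down by d9 = -34/3 → (-347/12, -15/4)
  seg 9: up by d2 = 15 → (-347/12, 45/4)

d4 = 17/2
d5 = 15/4
d6 = 8
d7 = -5/3
d8 = 51/2
d9 = -34/3
d10 = 47/2
endpoint = (-347/12, 45/4)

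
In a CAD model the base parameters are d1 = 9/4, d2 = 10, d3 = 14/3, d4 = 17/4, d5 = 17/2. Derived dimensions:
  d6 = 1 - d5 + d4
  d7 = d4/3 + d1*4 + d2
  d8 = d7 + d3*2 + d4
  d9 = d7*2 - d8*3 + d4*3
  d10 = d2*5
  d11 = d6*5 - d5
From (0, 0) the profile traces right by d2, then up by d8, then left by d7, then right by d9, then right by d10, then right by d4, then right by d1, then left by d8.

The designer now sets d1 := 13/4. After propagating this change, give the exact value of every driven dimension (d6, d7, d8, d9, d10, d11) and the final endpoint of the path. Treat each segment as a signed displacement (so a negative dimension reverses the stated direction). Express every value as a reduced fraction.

d6 = -13/4
d7 = 293/12
d8 = 38
d9 = -629/12
d10 = 50
d11 = -99/4
endpoint = (-142/3, 38)

Apply edit: d1 := 13/4
  d6 = 1 - d5 + d4 = -13/4
  d7 = d4/3 + d1*4 + d2 = 293/12
  d8 = d7 + d3*2 + d4 = 38
  d9 = d7*2 - d8*3 + d4*3 = -629/12
  d10 = d2*5 = 50
  d11 = d6*5 - d5 = -99/4
Walk from origin (0, 0):
  seg 1: right by d2 = 10 → (10, 0)
  seg 2: up by d8 = 38 → (10, 38)
  seg 3: left by d7 = 293/12 → (-173/12, 38)
  seg 4: right by d9 = -629/12 → (-401/6, 38)
  seg 5: right by d10 = 50 → (-101/6, 38)
  seg 6: right by d4 = 17/4 → (-151/12, 38)
  seg 7: right by d1 = 13/4 → (-28/3, 38)
  seg 8: left by d8 = 38 → (-142/3, 38)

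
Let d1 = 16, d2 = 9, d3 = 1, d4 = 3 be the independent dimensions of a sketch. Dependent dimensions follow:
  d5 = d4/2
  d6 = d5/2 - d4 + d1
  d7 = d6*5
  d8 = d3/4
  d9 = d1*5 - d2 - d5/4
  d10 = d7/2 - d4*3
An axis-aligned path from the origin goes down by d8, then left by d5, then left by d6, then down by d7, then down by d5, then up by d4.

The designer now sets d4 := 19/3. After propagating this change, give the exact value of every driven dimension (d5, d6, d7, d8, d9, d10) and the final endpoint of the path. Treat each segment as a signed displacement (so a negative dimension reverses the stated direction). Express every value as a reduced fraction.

Apply edit: d4 := 19/3
  d5 = d4/2 = 19/6
  d6 = d5/2 - d4 + d1 = 45/4
  d7 = d6*5 = 225/4
  d8 = d3/4 = 1/4
  d9 = d1*5 - d2 - d5/4 = 1685/24
  d10 = d7/2 - d4*3 = 73/8
Walk from origin (0, 0):
  seg 1: down by d8 = 1/4 → (0, -1/4)
  seg 2: left by d5 = 19/6 → (-19/6, -1/4)
  seg 3: left by d6 = 45/4 → (-173/12, -1/4)
  seg 4: down by d7 = 225/4 → (-173/12, -113/2)
  seg 5: down by d5 = 19/6 → (-173/12, -179/3)
  seg 6: up by d4 = 19/3 → (-173/12, -160/3)

d5 = 19/6
d6 = 45/4
d7 = 225/4
d8 = 1/4
d9 = 1685/24
d10 = 73/8
endpoint = (-173/12, -160/3)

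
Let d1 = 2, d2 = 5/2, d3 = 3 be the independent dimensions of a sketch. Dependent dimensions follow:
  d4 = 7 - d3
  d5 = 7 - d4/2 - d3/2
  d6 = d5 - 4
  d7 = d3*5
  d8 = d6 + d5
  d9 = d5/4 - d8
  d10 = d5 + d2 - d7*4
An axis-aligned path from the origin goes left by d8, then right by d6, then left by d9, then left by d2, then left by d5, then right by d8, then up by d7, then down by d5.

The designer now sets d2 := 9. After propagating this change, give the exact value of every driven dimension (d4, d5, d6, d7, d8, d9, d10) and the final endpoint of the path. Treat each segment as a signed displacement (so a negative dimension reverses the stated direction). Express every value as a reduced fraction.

Apply edit: d2 := 9
  d4 = 7 - d3 = 4
  d5 = 7 - d4/2 - d3/2 = 7/2
  d6 = d5 - 4 = -1/2
  d7 = d3*5 = 15
  d8 = d6 + d5 = 3
  d9 = d5/4 - d8 = -17/8
  d10 = d5 + d2 - d7*4 = -95/2
Walk from origin (0, 0):
  seg 1: left by d8 = 3 → (-3, 0)
  seg 2: right by d6 = -1/2 → (-7/2, 0)
  seg 3: left by d9 = -17/8 → (-11/8, 0)
  seg 4: left by d2 = 9 → (-83/8, 0)
  seg 5: left by d5 = 7/2 → (-111/8, 0)
  seg 6: right by d8 = 3 → (-87/8, 0)
  seg 7: up by d7 = 15 → (-87/8, 15)
  seg 8: down by d5 = 7/2 → (-87/8, 23/2)

d4 = 4
d5 = 7/2
d6 = -1/2
d7 = 15
d8 = 3
d9 = -17/8
d10 = -95/2
endpoint = (-87/8, 23/2)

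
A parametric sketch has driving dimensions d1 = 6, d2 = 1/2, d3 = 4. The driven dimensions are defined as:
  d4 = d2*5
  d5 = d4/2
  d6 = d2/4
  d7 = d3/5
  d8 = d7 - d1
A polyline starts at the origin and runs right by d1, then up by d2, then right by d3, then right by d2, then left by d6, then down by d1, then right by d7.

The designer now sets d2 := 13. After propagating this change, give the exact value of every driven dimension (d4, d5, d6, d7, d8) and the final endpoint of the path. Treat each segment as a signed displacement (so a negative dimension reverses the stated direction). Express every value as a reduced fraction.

d4 = 65
d5 = 65/2
d6 = 13/4
d7 = 4/5
d8 = -26/5
endpoint = (411/20, 7)

Apply edit: d2 := 13
  d4 = d2*5 = 65
  d5 = d4/2 = 65/2
  d6 = d2/4 = 13/4
  d7 = d3/5 = 4/5
  d8 = d7 - d1 = -26/5
Walk from origin (0, 0):
  seg 1: right by d1 = 6 → (6, 0)
  seg 2: up by d2 = 13 → (6, 13)
  seg 3: right by d3 = 4 → (10, 13)
  seg 4: right by d2 = 13 → (23, 13)
  seg 5: left by d6 = 13/4 → (79/4, 13)
  seg 6: down by d1 = 6 → (79/4, 7)
  seg 7: right by d7 = 4/5 → (411/20, 7)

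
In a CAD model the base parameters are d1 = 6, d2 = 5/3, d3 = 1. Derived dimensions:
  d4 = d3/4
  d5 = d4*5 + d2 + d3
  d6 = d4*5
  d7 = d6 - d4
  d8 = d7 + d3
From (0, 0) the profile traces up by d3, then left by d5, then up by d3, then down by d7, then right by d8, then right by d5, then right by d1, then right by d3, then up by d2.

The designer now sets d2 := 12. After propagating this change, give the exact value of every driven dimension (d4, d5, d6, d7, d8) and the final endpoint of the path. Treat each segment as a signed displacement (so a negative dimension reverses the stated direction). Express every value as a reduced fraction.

Apply edit: d2 := 12
  d4 = d3/4 = 1/4
  d5 = d4*5 + d2 + d3 = 57/4
  d6 = d4*5 = 5/4
  d7 = d6 - d4 = 1
  d8 = d7 + d3 = 2
Walk from origin (0, 0):
  seg 1: up by d3 = 1 → (0, 1)
  seg 2: left by d5 = 57/4 → (-57/4, 1)
  seg 3: up by d3 = 1 → (-57/4, 2)
  seg 4: down by d7 = 1 → (-57/4, 1)
  seg 5: right by d8 = 2 → (-49/4, 1)
  seg 6: right by d5 = 57/4 → (2, 1)
  seg 7: right by d1 = 6 → (8, 1)
  seg 8: right by d3 = 1 → (9, 1)
  seg 9: up by d2 = 12 → (9, 13)

d4 = 1/4
d5 = 57/4
d6 = 5/4
d7 = 1
d8 = 2
endpoint = (9, 13)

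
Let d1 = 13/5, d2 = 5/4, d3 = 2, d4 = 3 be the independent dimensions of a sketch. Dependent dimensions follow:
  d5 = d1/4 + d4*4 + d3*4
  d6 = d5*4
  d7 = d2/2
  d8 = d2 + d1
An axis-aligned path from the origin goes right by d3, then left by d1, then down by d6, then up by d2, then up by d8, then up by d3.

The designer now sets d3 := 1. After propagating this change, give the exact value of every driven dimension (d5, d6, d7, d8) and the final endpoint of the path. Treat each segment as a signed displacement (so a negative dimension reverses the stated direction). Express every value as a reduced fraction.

d5 = 333/20
d6 = 333/5
d7 = 5/8
d8 = 77/20
endpoint = (-8/5, -121/2)

Apply edit: d3 := 1
  d5 = d1/4 + d4*4 + d3*4 = 333/20
  d6 = d5*4 = 333/5
  d7 = d2/2 = 5/8
  d8 = d2 + d1 = 77/20
Walk from origin (0, 0):
  seg 1: right by d3 = 1 → (1, 0)
  seg 2: left by d1 = 13/5 → (-8/5, 0)
  seg 3: down by d6 = 333/5 → (-8/5, -333/5)
  seg 4: up by d2 = 5/4 → (-8/5, -1307/20)
  seg 5: up by d8 = 77/20 → (-8/5, -123/2)
  seg 6: up by d3 = 1 → (-8/5, -121/2)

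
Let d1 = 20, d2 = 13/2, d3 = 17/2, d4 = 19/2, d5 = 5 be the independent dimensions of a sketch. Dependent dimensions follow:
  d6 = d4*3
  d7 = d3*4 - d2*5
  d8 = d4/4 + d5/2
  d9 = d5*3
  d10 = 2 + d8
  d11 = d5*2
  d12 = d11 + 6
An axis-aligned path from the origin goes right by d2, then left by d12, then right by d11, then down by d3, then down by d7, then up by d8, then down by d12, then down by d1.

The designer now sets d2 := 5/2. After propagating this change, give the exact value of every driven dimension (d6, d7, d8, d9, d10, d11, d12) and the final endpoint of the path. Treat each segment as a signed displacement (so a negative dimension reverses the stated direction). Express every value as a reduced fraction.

Apply edit: d2 := 5/2
  d6 = d4*3 = 57/2
  d7 = d3*4 - d2*5 = 43/2
  d8 = d4/4 + d5/2 = 39/8
  d9 = d5*3 = 15
  d10 = 2 + d8 = 55/8
  d11 = d5*2 = 10
  d12 = d11 + 6 = 16
Walk from origin (0, 0):
  seg 1: right by d2 = 5/2 → (5/2, 0)
  seg 2: left by d12 = 16 → (-27/2, 0)
  seg 3: right by d11 = 10 → (-7/2, 0)
  seg 4: down by d3 = 17/2 → (-7/2, -17/2)
  seg 5: down by d7 = 43/2 → (-7/2, -30)
  seg 6: up by d8 = 39/8 → (-7/2, -201/8)
  seg 7: down by d12 = 16 → (-7/2, -329/8)
  seg 8: down by d1 = 20 → (-7/2, -489/8)

d6 = 57/2
d7 = 43/2
d8 = 39/8
d9 = 15
d10 = 55/8
d11 = 10
d12 = 16
endpoint = (-7/2, -489/8)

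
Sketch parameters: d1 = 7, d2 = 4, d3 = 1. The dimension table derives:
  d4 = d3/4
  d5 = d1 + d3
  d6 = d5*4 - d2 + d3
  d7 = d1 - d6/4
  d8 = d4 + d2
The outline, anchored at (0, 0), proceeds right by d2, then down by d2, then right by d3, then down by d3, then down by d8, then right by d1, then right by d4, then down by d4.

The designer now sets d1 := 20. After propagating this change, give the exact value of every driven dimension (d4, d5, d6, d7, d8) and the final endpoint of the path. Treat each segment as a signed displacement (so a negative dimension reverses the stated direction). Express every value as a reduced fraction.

Apply edit: d1 := 20
  d4 = d3/4 = 1/4
  d5 = d1 + d3 = 21
  d6 = d5*4 - d2 + d3 = 81
  d7 = d1 - d6/4 = -1/4
  d8 = d4 + d2 = 17/4
Walk from origin (0, 0):
  seg 1: right by d2 = 4 → (4, 0)
  seg 2: down by d2 = 4 → (4, -4)
  seg 3: right by d3 = 1 → (5, -4)
  seg 4: down by d3 = 1 → (5, -5)
  seg 5: down by d8 = 17/4 → (5, -37/4)
  seg 6: right by d1 = 20 → (25, -37/4)
  seg 7: right by d4 = 1/4 → (101/4, -37/4)
  seg 8: down by d4 = 1/4 → (101/4, -19/2)

d4 = 1/4
d5 = 21
d6 = 81
d7 = -1/4
d8 = 17/4
endpoint = (101/4, -19/2)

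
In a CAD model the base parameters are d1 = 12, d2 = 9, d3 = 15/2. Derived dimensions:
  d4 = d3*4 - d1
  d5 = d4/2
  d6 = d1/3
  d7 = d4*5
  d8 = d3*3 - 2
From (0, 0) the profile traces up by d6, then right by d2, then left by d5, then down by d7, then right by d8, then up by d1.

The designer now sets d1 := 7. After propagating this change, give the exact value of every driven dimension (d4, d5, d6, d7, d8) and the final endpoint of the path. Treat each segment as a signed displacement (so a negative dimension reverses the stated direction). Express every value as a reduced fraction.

d4 = 23
d5 = 23/2
d6 = 7/3
d7 = 115
d8 = 41/2
endpoint = (18, -317/3)

Apply edit: d1 := 7
  d4 = d3*4 - d1 = 23
  d5 = d4/2 = 23/2
  d6 = d1/3 = 7/3
  d7 = d4*5 = 115
  d8 = d3*3 - 2 = 41/2
Walk from origin (0, 0):
  seg 1: up by d6 = 7/3 → (0, 7/3)
  seg 2: right by d2 = 9 → (9, 7/3)
  seg 3: left by d5 = 23/2 → (-5/2, 7/3)
  seg 4: down by d7 = 115 → (-5/2, -338/3)
  seg 5: right by d8 = 41/2 → (18, -338/3)
  seg 6: up by d1 = 7 → (18, -317/3)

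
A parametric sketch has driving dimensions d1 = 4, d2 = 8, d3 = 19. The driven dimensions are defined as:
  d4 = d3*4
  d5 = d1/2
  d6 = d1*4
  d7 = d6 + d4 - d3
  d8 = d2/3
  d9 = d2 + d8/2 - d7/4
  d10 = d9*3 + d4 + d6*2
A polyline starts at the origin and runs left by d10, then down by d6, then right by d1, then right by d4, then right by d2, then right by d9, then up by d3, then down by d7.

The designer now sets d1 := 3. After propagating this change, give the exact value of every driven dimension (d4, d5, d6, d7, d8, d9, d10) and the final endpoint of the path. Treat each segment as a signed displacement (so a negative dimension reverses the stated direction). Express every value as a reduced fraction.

d4 = 76
d5 = 3/2
d6 = 12
d7 = 69
d8 = 8/3
d9 = -95/12
d10 = 305/4
endpoint = (17/6, -62)

Apply edit: d1 := 3
  d4 = d3*4 = 76
  d5 = d1/2 = 3/2
  d6 = d1*4 = 12
  d7 = d6 + d4 - d3 = 69
  d8 = d2/3 = 8/3
  d9 = d2 + d8/2 - d7/4 = -95/12
  d10 = d9*3 + d4 + d6*2 = 305/4
Walk from origin (0, 0):
  seg 1: left by d10 = 305/4 → (-305/4, 0)
  seg 2: down by d6 = 12 → (-305/4, -12)
  seg 3: right by d1 = 3 → (-293/4, -12)
  seg 4: right by d4 = 76 → (11/4, -12)
  seg 5: right by d2 = 8 → (43/4, -12)
  seg 6: right by d9 = -95/12 → (17/6, -12)
  seg 7: up by d3 = 19 → (17/6, 7)
  seg 8: down by d7 = 69 → (17/6, -62)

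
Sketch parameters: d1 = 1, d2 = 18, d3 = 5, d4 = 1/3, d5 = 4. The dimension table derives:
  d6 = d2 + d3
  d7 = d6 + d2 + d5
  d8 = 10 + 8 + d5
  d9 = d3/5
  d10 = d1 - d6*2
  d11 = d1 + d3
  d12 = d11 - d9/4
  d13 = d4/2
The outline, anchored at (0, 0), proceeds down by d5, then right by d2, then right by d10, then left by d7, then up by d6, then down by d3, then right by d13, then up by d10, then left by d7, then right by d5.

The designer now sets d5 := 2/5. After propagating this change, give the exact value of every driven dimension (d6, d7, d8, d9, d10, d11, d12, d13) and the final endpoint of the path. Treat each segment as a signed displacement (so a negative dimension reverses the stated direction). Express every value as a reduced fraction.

d6 = 23
d7 = 207/5
d8 = 92/5
d9 = 1
d10 = -45
d11 = 6
d12 = 23/4
d13 = 1/6
endpoint = (-3277/30, -137/5)

Apply edit: d5 := 2/5
  d6 = d2 + d3 = 23
  d7 = d6 + d2 + d5 = 207/5
  d8 = 10 + 8 + d5 = 92/5
  d9 = d3/5 = 1
  d10 = d1 - d6*2 = -45
  d11 = d1 + d3 = 6
  d12 = d11 - d9/4 = 23/4
  d13 = d4/2 = 1/6
Walk from origin (0, 0):
  seg 1: down by d5 = 2/5 → (0, -2/5)
  seg 2: right by d2 = 18 → (18, -2/5)
  seg 3: right by d10 = -45 → (-27, -2/5)
  seg 4: left by d7 = 207/5 → (-342/5, -2/5)
  seg 5: up by d6 = 23 → (-342/5, 113/5)
  seg 6: down by d3 = 5 → (-342/5, 88/5)
  seg 7: right by d13 = 1/6 → (-2047/30, 88/5)
  seg 8: up by d10 = -45 → (-2047/30, -137/5)
  seg 9: left by d7 = 207/5 → (-3289/30, -137/5)
  seg 10: right by d5 = 2/5 → (-3277/30, -137/5)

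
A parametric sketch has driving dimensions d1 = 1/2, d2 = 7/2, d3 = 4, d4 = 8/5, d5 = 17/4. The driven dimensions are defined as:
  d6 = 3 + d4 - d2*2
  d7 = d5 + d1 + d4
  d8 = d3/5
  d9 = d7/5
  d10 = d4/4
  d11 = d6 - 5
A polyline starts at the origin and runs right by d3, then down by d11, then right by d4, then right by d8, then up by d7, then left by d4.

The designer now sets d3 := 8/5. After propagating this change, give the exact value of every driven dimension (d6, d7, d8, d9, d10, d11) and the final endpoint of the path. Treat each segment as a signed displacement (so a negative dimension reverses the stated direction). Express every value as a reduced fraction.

d6 = -12/5
d7 = 127/20
d8 = 8/25
d9 = 127/100
d10 = 2/5
d11 = -37/5
endpoint = (48/25, 55/4)

Apply edit: d3 := 8/5
  d6 = 3 + d4 - d2*2 = -12/5
  d7 = d5 + d1 + d4 = 127/20
  d8 = d3/5 = 8/25
  d9 = d7/5 = 127/100
  d10 = d4/4 = 2/5
  d11 = d6 - 5 = -37/5
Walk from origin (0, 0):
  seg 1: right by d3 = 8/5 → (8/5, 0)
  seg 2: down by d11 = -37/5 → (8/5, 37/5)
  seg 3: right by d4 = 8/5 → (16/5, 37/5)
  seg 4: right by d8 = 8/25 → (88/25, 37/5)
  seg 5: up by d7 = 127/20 → (88/25, 55/4)
  seg 6: left by d4 = 8/5 → (48/25, 55/4)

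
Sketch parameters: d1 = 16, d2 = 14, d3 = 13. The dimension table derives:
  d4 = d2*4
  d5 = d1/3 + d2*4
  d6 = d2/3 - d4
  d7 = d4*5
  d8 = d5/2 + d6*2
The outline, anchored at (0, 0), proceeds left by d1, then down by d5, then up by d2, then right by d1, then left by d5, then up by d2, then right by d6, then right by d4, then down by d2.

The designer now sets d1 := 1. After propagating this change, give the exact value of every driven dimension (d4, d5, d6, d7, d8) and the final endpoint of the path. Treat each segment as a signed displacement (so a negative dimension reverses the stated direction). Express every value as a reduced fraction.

d4 = 56
d5 = 169/3
d6 = -154/3
d7 = 280
d8 = -149/2
endpoint = (-155/3, -127/3)

Apply edit: d1 := 1
  d4 = d2*4 = 56
  d5 = d1/3 + d2*4 = 169/3
  d6 = d2/3 - d4 = -154/3
  d7 = d4*5 = 280
  d8 = d5/2 + d6*2 = -149/2
Walk from origin (0, 0):
  seg 1: left by d1 = 1 → (-1, 0)
  seg 2: down by d5 = 169/3 → (-1, -169/3)
  seg 3: up by d2 = 14 → (-1, -127/3)
  seg 4: right by d1 = 1 → (0, -127/3)
  seg 5: left by d5 = 169/3 → (-169/3, -127/3)
  seg 6: up by d2 = 14 → (-169/3, -85/3)
  seg 7: right by d6 = -154/3 → (-323/3, -85/3)
  seg 8: right by d4 = 56 → (-155/3, -85/3)
  seg 9: down by d2 = 14 → (-155/3, -127/3)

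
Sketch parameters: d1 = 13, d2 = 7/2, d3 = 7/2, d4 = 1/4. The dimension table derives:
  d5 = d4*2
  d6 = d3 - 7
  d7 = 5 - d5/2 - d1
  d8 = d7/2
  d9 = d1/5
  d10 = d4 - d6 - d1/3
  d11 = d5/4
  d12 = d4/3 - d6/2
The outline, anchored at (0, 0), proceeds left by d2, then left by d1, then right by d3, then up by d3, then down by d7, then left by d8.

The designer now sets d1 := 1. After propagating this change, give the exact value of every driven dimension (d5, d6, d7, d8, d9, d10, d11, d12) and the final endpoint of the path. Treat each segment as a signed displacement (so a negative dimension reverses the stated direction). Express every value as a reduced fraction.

d5 = 1/2
d6 = -7/2
d7 = 15/4
d8 = 15/8
d9 = 1/5
d10 = 41/12
d11 = 1/8
d12 = 11/6
endpoint = (-23/8, -1/4)

Apply edit: d1 := 1
  d5 = d4*2 = 1/2
  d6 = d3 - 7 = -7/2
  d7 = 5 - d5/2 - d1 = 15/4
  d8 = d7/2 = 15/8
  d9 = d1/5 = 1/5
  d10 = d4 - d6 - d1/3 = 41/12
  d11 = d5/4 = 1/8
  d12 = d4/3 - d6/2 = 11/6
Walk from origin (0, 0):
  seg 1: left by d2 = 7/2 → (-7/2, 0)
  seg 2: left by d1 = 1 → (-9/2, 0)
  seg 3: right by d3 = 7/2 → (-1, 0)
  seg 4: up by d3 = 7/2 → (-1, 7/2)
  seg 5: down by d7 = 15/4 → (-1, -1/4)
  seg 6: left by d8 = 15/8 → (-23/8, -1/4)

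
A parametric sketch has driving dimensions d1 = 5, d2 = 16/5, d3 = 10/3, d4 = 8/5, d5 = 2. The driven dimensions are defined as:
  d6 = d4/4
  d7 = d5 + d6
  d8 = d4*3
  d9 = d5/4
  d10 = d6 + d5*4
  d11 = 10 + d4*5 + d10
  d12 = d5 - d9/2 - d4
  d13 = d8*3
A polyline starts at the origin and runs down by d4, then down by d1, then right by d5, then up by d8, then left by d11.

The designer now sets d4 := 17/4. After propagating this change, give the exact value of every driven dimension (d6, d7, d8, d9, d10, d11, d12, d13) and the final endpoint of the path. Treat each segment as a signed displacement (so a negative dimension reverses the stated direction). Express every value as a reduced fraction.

d6 = 17/16
d7 = 49/16
d8 = 51/4
d9 = 1/2
d10 = 145/16
d11 = 645/16
d12 = -5/2
d13 = 153/4
endpoint = (-613/16, 7/2)

Apply edit: d4 := 17/4
  d6 = d4/4 = 17/16
  d7 = d5 + d6 = 49/16
  d8 = d4*3 = 51/4
  d9 = d5/4 = 1/2
  d10 = d6 + d5*4 = 145/16
  d11 = 10 + d4*5 + d10 = 645/16
  d12 = d5 - d9/2 - d4 = -5/2
  d13 = d8*3 = 153/4
Walk from origin (0, 0):
  seg 1: down by d4 = 17/4 → (0, -17/4)
  seg 2: down by d1 = 5 → (0, -37/4)
  seg 3: right by d5 = 2 → (2, -37/4)
  seg 4: up by d8 = 51/4 → (2, 7/2)
  seg 5: left by d11 = 645/16 → (-613/16, 7/2)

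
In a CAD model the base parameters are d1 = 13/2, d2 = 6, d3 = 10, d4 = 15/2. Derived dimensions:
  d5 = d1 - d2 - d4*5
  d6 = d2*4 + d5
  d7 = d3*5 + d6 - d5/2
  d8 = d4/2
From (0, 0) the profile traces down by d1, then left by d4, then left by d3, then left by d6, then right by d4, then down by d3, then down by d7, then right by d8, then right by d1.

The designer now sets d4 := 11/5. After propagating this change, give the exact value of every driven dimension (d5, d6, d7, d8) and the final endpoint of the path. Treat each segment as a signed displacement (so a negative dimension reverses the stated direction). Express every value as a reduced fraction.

d5 = -21/2
d6 = 27/2
d7 = 275/4
d8 = 11/10
endpoint = (-159/10, -341/4)

Apply edit: d4 := 11/5
  d5 = d1 - d2 - d4*5 = -21/2
  d6 = d2*4 + d5 = 27/2
  d7 = d3*5 + d6 - d5/2 = 275/4
  d8 = d4/2 = 11/10
Walk from origin (0, 0):
  seg 1: down by d1 = 13/2 → (0, -13/2)
  seg 2: left by d4 = 11/5 → (-11/5, -13/2)
  seg 3: left by d3 = 10 → (-61/5, -13/2)
  seg 4: left by d6 = 27/2 → (-257/10, -13/2)
  seg 5: right by d4 = 11/5 → (-47/2, -13/2)
  seg 6: down by d3 = 10 → (-47/2, -33/2)
  seg 7: down by d7 = 275/4 → (-47/2, -341/4)
  seg 8: right by d8 = 11/10 → (-112/5, -341/4)
  seg 9: right by d1 = 13/2 → (-159/10, -341/4)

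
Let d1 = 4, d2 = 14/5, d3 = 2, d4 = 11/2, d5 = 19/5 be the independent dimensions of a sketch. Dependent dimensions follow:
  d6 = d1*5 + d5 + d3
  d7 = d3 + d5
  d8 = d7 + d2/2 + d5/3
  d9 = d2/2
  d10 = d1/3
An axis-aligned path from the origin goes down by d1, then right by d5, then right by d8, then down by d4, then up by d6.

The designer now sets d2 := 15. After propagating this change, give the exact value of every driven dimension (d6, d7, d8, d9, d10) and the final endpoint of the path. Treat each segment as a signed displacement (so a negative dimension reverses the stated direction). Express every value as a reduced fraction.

Apply edit: d2 := 15
  d6 = d1*5 + d5 + d3 = 129/5
  d7 = d3 + d5 = 29/5
  d8 = d7 + d2/2 + d5/3 = 437/30
  d9 = d2/2 = 15/2
  d10 = d1/3 = 4/3
Walk from origin (0, 0):
  seg 1: down by d1 = 4 → (0, -4)
  seg 2: right by d5 = 19/5 → (19/5, -4)
  seg 3: right by d8 = 437/30 → (551/30, -4)
  seg 4: down by d4 = 11/2 → (551/30, -19/2)
  seg 5: up by d6 = 129/5 → (551/30, 163/10)

d6 = 129/5
d7 = 29/5
d8 = 437/30
d9 = 15/2
d10 = 4/3
endpoint = (551/30, 163/10)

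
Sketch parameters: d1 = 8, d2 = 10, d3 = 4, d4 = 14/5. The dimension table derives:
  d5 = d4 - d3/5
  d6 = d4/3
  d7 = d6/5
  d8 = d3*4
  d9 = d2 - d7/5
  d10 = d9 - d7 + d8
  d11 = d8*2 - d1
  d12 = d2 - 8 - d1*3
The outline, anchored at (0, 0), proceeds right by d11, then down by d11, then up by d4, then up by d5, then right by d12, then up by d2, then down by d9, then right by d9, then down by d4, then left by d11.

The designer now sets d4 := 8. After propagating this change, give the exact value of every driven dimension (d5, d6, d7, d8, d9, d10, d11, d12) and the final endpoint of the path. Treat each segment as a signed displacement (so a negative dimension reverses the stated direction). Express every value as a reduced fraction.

Apply edit: d4 := 8
  d5 = d4 - d3/5 = 36/5
  d6 = d4/3 = 8/3
  d7 = d6/5 = 8/15
  d8 = d3*4 = 16
  d9 = d2 - d7/5 = 742/75
  d10 = d9 - d7 + d8 = 634/25
  d11 = d8*2 - d1 = 24
  d12 = d2 - 8 - d1*3 = -22
Walk from origin (0, 0):
  seg 1: right by d11 = 24 → (24, 0)
  seg 2: down by d11 = 24 → (24, -24)
  seg 3: up by d4 = 8 → (24, -16)
  seg 4: up by d5 = 36/5 → (24, -44/5)
  seg 5: right by d12 = -22 → (2, -44/5)
  seg 6: up by d2 = 10 → (2, 6/5)
  seg 7: down by d9 = 742/75 → (2, -652/75)
  seg 8: right by d9 = 742/75 → (892/75, -652/75)
  seg 9: down by d4 = 8 → (892/75, -1252/75)
  seg 10: left by d11 = 24 → (-908/75, -1252/75)

d5 = 36/5
d6 = 8/3
d7 = 8/15
d8 = 16
d9 = 742/75
d10 = 634/25
d11 = 24
d12 = -22
endpoint = (-908/75, -1252/75)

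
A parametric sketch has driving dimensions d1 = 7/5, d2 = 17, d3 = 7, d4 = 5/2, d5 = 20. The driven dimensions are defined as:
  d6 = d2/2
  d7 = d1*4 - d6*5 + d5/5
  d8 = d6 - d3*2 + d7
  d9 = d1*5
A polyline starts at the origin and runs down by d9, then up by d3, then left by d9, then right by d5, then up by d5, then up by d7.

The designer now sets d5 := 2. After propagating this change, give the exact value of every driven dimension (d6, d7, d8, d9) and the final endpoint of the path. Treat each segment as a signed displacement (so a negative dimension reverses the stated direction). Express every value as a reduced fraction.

Apply edit: d5 := 2
  d6 = d2/2 = 17/2
  d7 = d1*4 - d6*5 + d5/5 = -73/2
  d8 = d6 - d3*2 + d7 = -42
  d9 = d1*5 = 7
Walk from origin (0, 0):
  seg 1: down by d9 = 7 → (0, -7)
  seg 2: up by d3 = 7 → (0, 0)
  seg 3: left by d9 = 7 → (-7, 0)
  seg 4: right by d5 = 2 → (-5, 0)
  seg 5: up by d5 = 2 → (-5, 2)
  seg 6: up by d7 = -73/2 → (-5, -69/2)

d6 = 17/2
d7 = -73/2
d8 = -42
d9 = 7
endpoint = (-5, -69/2)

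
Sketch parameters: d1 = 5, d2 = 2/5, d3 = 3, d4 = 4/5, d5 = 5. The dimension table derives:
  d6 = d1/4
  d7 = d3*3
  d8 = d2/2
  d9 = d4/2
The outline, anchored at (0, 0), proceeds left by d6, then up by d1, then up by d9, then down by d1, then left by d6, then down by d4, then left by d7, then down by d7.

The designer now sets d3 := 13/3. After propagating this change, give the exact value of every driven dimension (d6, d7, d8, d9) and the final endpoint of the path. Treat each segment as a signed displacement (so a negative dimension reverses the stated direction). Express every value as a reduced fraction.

Apply edit: d3 := 13/3
  d6 = d1/4 = 5/4
  d7 = d3*3 = 13
  d8 = d2/2 = 1/5
  d9 = d4/2 = 2/5
Walk from origin (0, 0):
  seg 1: left by d6 = 5/4 → (-5/4, 0)
  seg 2: up by d1 = 5 → (-5/4, 5)
  seg 3: up by d9 = 2/5 → (-5/4, 27/5)
  seg 4: down by d1 = 5 → (-5/4, 2/5)
  seg 5: left by d6 = 5/4 → (-5/2, 2/5)
  seg 6: down by d4 = 4/5 → (-5/2, -2/5)
  seg 7: left by d7 = 13 → (-31/2, -2/5)
  seg 8: down by d7 = 13 → (-31/2, -67/5)

d6 = 5/4
d7 = 13
d8 = 1/5
d9 = 2/5
endpoint = (-31/2, -67/5)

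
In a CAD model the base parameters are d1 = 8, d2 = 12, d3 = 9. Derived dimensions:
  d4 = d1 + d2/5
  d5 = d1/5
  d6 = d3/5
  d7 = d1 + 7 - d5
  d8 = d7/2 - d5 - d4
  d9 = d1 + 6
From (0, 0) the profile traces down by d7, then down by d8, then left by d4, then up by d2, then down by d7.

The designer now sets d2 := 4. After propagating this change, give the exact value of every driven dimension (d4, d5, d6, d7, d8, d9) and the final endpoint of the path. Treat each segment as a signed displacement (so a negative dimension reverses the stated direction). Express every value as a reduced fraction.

Apply edit: d2 := 4
  d4 = d1 + d2/5 = 44/5
  d5 = d1/5 = 8/5
  d6 = d3/5 = 9/5
  d7 = d1 + 7 - d5 = 67/5
  d8 = d7/2 - d5 - d4 = -37/10
  d9 = d1 + 6 = 14
Walk from origin (0, 0):
  seg 1: down by d7 = 67/5 → (0, -67/5)
  seg 2: down by d8 = -37/10 → (0, -97/10)
  seg 3: left by d4 = 44/5 → (-44/5, -97/10)
  seg 4: up by d2 = 4 → (-44/5, -57/10)
  seg 5: down by d7 = 67/5 → (-44/5, -191/10)

d4 = 44/5
d5 = 8/5
d6 = 9/5
d7 = 67/5
d8 = -37/10
d9 = 14
endpoint = (-44/5, -191/10)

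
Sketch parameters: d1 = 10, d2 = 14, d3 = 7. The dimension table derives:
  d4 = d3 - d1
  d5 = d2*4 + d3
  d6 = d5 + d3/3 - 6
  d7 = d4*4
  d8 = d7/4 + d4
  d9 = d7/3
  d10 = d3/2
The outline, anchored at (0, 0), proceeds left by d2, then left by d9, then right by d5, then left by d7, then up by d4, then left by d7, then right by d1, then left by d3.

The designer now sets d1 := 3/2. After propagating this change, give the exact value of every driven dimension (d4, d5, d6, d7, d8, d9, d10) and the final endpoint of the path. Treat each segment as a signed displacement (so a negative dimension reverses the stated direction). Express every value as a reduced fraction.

Apply edit: d1 := 3/2
  d4 = d3 - d1 = 11/2
  d5 = d2*4 + d3 = 63
  d6 = d5 + d3/3 - 6 = 178/3
  d7 = d4*4 = 22
  d8 = d7/4 + d4 = 11
  d9 = d7/3 = 22/3
  d10 = d3/2 = 7/2
Walk from origin (0, 0):
  seg 1: left by d2 = 14 → (-14, 0)
  seg 2: left by d9 = 22/3 → (-64/3, 0)
  seg 3: right by d5 = 63 → (125/3, 0)
  seg 4: left by d7 = 22 → (59/3, 0)
  seg 5: up by d4 = 11/2 → (59/3, 11/2)
  seg 6: left by d7 = 22 → (-7/3, 11/2)
  seg 7: right by d1 = 3/2 → (-5/6, 11/2)
  seg 8: left by d3 = 7 → (-47/6, 11/2)

d4 = 11/2
d5 = 63
d6 = 178/3
d7 = 22
d8 = 11
d9 = 22/3
d10 = 7/2
endpoint = (-47/6, 11/2)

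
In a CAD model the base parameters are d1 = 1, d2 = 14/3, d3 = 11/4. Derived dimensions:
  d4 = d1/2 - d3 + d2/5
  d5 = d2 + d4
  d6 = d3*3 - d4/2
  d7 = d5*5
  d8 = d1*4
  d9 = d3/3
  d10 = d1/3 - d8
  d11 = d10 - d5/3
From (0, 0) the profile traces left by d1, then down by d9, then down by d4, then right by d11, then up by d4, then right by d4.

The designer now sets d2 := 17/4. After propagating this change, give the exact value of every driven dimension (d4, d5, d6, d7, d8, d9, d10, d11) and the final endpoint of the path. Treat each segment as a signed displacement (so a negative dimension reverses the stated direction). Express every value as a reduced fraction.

d4 = -7/5
d5 = 57/20
d6 = 179/20
d7 = 57/4
d8 = 4
d9 = 11/12
d10 = -11/3
d11 = -277/60
endpoint = (-421/60, -11/12)

Apply edit: d2 := 17/4
  d4 = d1/2 - d3 + d2/5 = -7/5
  d5 = d2 + d4 = 57/20
  d6 = d3*3 - d4/2 = 179/20
  d7 = d5*5 = 57/4
  d8 = d1*4 = 4
  d9 = d3/3 = 11/12
  d10 = d1/3 - d8 = -11/3
  d11 = d10 - d5/3 = -277/60
Walk from origin (0, 0):
  seg 1: left by d1 = 1 → (-1, 0)
  seg 2: down by d9 = 11/12 → (-1, -11/12)
  seg 3: down by d4 = -7/5 → (-1, 29/60)
  seg 4: right by d11 = -277/60 → (-337/60, 29/60)
  seg 5: up by d4 = -7/5 → (-337/60, -11/12)
  seg 6: right by d4 = -7/5 → (-421/60, -11/12)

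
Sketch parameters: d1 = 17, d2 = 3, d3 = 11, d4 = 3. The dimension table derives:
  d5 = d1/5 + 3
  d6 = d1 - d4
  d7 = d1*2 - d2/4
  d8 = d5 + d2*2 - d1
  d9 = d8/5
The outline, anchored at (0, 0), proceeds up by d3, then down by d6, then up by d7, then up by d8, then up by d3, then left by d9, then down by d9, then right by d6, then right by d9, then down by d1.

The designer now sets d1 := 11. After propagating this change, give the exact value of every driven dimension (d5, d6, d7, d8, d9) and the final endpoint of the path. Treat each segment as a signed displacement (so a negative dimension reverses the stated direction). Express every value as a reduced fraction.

d5 = 26/5
d6 = 8
d7 = 85/4
d8 = 1/5
d9 = 1/25
endpoint = (8, 2441/100)

Apply edit: d1 := 11
  d5 = d1/5 + 3 = 26/5
  d6 = d1 - d4 = 8
  d7 = d1*2 - d2/4 = 85/4
  d8 = d5 + d2*2 - d1 = 1/5
  d9 = d8/5 = 1/25
Walk from origin (0, 0):
  seg 1: up by d3 = 11 → (0, 11)
  seg 2: down by d6 = 8 → (0, 3)
  seg 3: up by d7 = 85/4 → (0, 97/4)
  seg 4: up by d8 = 1/5 → (0, 489/20)
  seg 5: up by d3 = 11 → (0, 709/20)
  seg 6: left by d9 = 1/25 → (-1/25, 709/20)
  seg 7: down by d9 = 1/25 → (-1/25, 3541/100)
  seg 8: right by d6 = 8 → (199/25, 3541/100)
  seg 9: right by d9 = 1/25 → (8, 3541/100)
  seg 10: down by d1 = 11 → (8, 2441/100)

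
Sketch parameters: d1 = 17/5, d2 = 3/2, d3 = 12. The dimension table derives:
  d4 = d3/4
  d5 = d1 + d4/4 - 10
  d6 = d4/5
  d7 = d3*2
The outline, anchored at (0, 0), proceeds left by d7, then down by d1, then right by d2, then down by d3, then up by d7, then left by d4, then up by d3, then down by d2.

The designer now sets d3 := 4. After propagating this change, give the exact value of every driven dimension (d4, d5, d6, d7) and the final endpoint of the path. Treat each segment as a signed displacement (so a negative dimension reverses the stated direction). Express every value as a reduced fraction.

d4 = 1
d5 = -127/20
d6 = 1/5
d7 = 8
endpoint = (-15/2, 31/10)

Apply edit: d3 := 4
  d4 = d3/4 = 1
  d5 = d1 + d4/4 - 10 = -127/20
  d6 = d4/5 = 1/5
  d7 = d3*2 = 8
Walk from origin (0, 0):
  seg 1: left by d7 = 8 → (-8, 0)
  seg 2: down by d1 = 17/5 → (-8, -17/5)
  seg 3: right by d2 = 3/2 → (-13/2, -17/5)
  seg 4: down by d3 = 4 → (-13/2, -37/5)
  seg 5: up by d7 = 8 → (-13/2, 3/5)
  seg 6: left by d4 = 1 → (-15/2, 3/5)
  seg 7: up by d3 = 4 → (-15/2, 23/5)
  seg 8: down by d2 = 3/2 → (-15/2, 31/10)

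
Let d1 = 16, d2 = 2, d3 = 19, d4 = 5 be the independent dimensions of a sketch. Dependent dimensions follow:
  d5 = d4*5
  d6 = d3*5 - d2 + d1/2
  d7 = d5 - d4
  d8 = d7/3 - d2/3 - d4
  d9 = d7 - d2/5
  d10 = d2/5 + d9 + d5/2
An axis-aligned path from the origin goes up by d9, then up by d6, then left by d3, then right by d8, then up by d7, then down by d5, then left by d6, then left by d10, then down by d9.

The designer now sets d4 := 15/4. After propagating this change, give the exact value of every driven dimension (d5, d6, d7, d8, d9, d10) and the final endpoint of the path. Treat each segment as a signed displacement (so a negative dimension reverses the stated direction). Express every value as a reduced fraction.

Apply edit: d4 := 15/4
  d5 = d4*5 = 75/4
  d6 = d3*5 - d2 + d1/2 = 101
  d7 = d5 - d4 = 15
  d8 = d7/3 - d2/3 - d4 = 7/12
  d9 = d7 - d2/5 = 73/5
  d10 = d2/5 + d9 + d5/2 = 195/8
Walk from origin (0, 0):
  seg 1: up by d9 = 73/5 → (0, 73/5)
  seg 2: up by d6 = 101 → (0, 578/5)
  seg 3: left by d3 = 19 → (-19, 578/5)
  seg 4: right by d8 = 7/12 → (-221/12, 578/5)
  seg 5: up by d7 = 15 → (-221/12, 653/5)
  seg 6: down by d5 = 75/4 → (-221/12, 2237/20)
  seg 7: left by d6 = 101 → (-1433/12, 2237/20)
  seg 8: left by d10 = 195/8 → (-3451/24, 2237/20)
  seg 9: down by d9 = 73/5 → (-3451/24, 389/4)

d5 = 75/4
d6 = 101
d7 = 15
d8 = 7/12
d9 = 73/5
d10 = 195/8
endpoint = (-3451/24, 389/4)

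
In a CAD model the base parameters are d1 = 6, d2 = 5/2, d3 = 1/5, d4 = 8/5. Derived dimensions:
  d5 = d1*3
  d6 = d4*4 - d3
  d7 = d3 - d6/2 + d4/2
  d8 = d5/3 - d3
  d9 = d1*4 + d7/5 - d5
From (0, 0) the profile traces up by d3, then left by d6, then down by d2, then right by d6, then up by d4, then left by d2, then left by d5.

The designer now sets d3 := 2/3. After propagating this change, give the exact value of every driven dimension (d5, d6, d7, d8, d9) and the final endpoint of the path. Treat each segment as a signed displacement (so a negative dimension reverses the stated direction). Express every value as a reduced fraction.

d5 = 18
d6 = 86/15
d7 = -7/5
d8 = 16/3
d9 = 143/25
endpoint = (-41/2, -7/30)

Apply edit: d3 := 2/3
  d5 = d1*3 = 18
  d6 = d4*4 - d3 = 86/15
  d7 = d3 - d6/2 + d4/2 = -7/5
  d8 = d5/3 - d3 = 16/3
  d9 = d1*4 + d7/5 - d5 = 143/25
Walk from origin (0, 0):
  seg 1: up by d3 = 2/3 → (0, 2/3)
  seg 2: left by d6 = 86/15 → (-86/15, 2/3)
  seg 3: down by d2 = 5/2 → (-86/15, -11/6)
  seg 4: right by d6 = 86/15 → (0, -11/6)
  seg 5: up by d4 = 8/5 → (0, -7/30)
  seg 6: left by d2 = 5/2 → (-5/2, -7/30)
  seg 7: left by d5 = 18 → (-41/2, -7/30)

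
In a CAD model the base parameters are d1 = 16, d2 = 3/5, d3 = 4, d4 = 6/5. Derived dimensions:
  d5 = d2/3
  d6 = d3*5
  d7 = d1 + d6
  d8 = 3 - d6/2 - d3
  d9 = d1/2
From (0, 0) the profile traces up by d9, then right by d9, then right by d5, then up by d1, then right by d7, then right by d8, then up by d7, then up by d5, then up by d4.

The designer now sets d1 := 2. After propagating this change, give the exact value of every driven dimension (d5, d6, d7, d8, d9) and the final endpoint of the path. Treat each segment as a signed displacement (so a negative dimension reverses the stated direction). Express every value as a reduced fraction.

d5 = 1/5
d6 = 20
d7 = 22
d8 = -11
d9 = 1
endpoint = (61/5, 132/5)

Apply edit: d1 := 2
  d5 = d2/3 = 1/5
  d6 = d3*5 = 20
  d7 = d1 + d6 = 22
  d8 = 3 - d6/2 - d3 = -11
  d9 = d1/2 = 1
Walk from origin (0, 0):
  seg 1: up by d9 = 1 → (0, 1)
  seg 2: right by d9 = 1 → (1, 1)
  seg 3: right by d5 = 1/5 → (6/5, 1)
  seg 4: up by d1 = 2 → (6/5, 3)
  seg 5: right by d7 = 22 → (116/5, 3)
  seg 6: right by d8 = -11 → (61/5, 3)
  seg 7: up by d7 = 22 → (61/5, 25)
  seg 8: up by d5 = 1/5 → (61/5, 126/5)
  seg 9: up by d4 = 6/5 → (61/5, 132/5)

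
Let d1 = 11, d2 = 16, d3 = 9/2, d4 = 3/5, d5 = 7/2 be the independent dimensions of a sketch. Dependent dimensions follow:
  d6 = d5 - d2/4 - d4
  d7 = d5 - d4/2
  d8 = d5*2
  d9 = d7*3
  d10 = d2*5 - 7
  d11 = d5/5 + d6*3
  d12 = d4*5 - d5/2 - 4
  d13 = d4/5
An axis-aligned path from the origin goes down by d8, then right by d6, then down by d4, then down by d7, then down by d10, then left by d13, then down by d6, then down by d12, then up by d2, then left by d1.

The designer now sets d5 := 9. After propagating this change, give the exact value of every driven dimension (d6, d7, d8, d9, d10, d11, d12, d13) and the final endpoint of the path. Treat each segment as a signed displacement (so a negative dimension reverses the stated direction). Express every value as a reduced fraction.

Apply edit: d5 := 9
  d6 = d5 - d2/4 - d4 = 22/5
  d7 = d5 - d4/2 = 87/10
  d8 = d5*2 = 18
  d9 = d7*3 = 261/10
  d10 = d2*5 - 7 = 73
  d11 = d5/5 + d6*3 = 15
  d12 = d4*5 - d5/2 - 4 = -11/2
  d13 = d4/5 = 3/25
Walk from origin (0, 0):
  seg 1: down by d8 = 18 → (0, -18)
  seg 2: right by d6 = 22/5 → (22/5, -18)
  seg 3: down by d4 = 3/5 → (22/5, -93/5)
  seg 4: down by d7 = 87/10 → (22/5, -273/10)
  seg 5: down by d10 = 73 → (22/5, -1003/10)
  seg 6: left by d13 = 3/25 → (107/25, -1003/10)
  seg 7: down by d6 = 22/5 → (107/25, -1047/10)
  seg 8: down by d12 = -11/2 → (107/25, -496/5)
  seg 9: up by d2 = 16 → (107/25, -416/5)
  seg 10: left by d1 = 11 → (-168/25, -416/5)

d6 = 22/5
d7 = 87/10
d8 = 18
d9 = 261/10
d10 = 73
d11 = 15
d12 = -11/2
d13 = 3/25
endpoint = (-168/25, -416/5)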